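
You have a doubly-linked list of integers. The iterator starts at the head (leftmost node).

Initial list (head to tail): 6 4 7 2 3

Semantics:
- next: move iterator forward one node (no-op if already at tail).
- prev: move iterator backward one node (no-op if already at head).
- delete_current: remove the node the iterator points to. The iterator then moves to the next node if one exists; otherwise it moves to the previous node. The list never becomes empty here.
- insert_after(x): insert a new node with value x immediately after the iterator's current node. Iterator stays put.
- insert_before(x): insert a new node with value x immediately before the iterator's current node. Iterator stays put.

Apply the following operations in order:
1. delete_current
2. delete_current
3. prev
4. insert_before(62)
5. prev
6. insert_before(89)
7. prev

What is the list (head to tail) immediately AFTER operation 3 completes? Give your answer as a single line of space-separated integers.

After 1 (delete_current): list=[4, 7, 2, 3] cursor@4
After 2 (delete_current): list=[7, 2, 3] cursor@7
After 3 (prev): list=[7, 2, 3] cursor@7

Answer: 7 2 3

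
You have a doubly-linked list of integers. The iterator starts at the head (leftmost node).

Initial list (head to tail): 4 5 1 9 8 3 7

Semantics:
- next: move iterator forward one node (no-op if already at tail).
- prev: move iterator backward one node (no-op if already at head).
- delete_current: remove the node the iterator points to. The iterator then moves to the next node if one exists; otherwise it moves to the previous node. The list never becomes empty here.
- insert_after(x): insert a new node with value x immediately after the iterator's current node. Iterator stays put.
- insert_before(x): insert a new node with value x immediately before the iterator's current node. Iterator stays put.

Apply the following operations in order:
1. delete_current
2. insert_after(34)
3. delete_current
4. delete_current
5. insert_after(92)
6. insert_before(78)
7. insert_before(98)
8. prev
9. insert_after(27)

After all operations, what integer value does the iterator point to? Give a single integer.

Answer: 98

Derivation:
After 1 (delete_current): list=[5, 1, 9, 8, 3, 7] cursor@5
After 2 (insert_after(34)): list=[5, 34, 1, 9, 8, 3, 7] cursor@5
After 3 (delete_current): list=[34, 1, 9, 8, 3, 7] cursor@34
After 4 (delete_current): list=[1, 9, 8, 3, 7] cursor@1
After 5 (insert_after(92)): list=[1, 92, 9, 8, 3, 7] cursor@1
After 6 (insert_before(78)): list=[78, 1, 92, 9, 8, 3, 7] cursor@1
After 7 (insert_before(98)): list=[78, 98, 1, 92, 9, 8, 3, 7] cursor@1
After 8 (prev): list=[78, 98, 1, 92, 9, 8, 3, 7] cursor@98
After 9 (insert_after(27)): list=[78, 98, 27, 1, 92, 9, 8, 3, 7] cursor@98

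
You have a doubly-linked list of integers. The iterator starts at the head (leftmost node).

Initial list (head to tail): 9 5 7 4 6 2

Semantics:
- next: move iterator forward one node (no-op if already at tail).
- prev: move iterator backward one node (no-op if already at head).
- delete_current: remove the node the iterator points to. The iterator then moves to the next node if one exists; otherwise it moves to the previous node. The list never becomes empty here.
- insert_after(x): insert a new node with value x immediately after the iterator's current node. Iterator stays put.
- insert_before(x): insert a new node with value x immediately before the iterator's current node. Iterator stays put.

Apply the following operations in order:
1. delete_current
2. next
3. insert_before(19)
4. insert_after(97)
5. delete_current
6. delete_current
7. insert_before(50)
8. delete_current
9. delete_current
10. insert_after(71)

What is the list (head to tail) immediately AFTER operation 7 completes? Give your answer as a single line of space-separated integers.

Answer: 5 19 50 4 6 2

Derivation:
After 1 (delete_current): list=[5, 7, 4, 6, 2] cursor@5
After 2 (next): list=[5, 7, 4, 6, 2] cursor@7
After 3 (insert_before(19)): list=[5, 19, 7, 4, 6, 2] cursor@7
After 4 (insert_after(97)): list=[5, 19, 7, 97, 4, 6, 2] cursor@7
After 5 (delete_current): list=[5, 19, 97, 4, 6, 2] cursor@97
After 6 (delete_current): list=[5, 19, 4, 6, 2] cursor@4
After 7 (insert_before(50)): list=[5, 19, 50, 4, 6, 2] cursor@4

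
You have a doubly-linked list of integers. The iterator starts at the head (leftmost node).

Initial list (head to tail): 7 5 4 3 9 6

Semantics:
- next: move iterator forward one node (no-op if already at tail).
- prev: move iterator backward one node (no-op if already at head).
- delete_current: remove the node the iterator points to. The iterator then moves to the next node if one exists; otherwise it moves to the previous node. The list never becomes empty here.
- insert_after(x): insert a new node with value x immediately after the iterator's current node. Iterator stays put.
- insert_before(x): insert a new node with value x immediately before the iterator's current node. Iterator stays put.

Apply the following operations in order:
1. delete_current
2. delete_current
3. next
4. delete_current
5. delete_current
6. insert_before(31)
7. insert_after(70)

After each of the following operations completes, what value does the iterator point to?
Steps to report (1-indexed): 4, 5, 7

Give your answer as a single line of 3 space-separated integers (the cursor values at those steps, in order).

After 1 (delete_current): list=[5, 4, 3, 9, 6] cursor@5
After 2 (delete_current): list=[4, 3, 9, 6] cursor@4
After 3 (next): list=[4, 3, 9, 6] cursor@3
After 4 (delete_current): list=[4, 9, 6] cursor@9
After 5 (delete_current): list=[4, 6] cursor@6
After 6 (insert_before(31)): list=[4, 31, 6] cursor@6
After 7 (insert_after(70)): list=[4, 31, 6, 70] cursor@6

Answer: 9 6 6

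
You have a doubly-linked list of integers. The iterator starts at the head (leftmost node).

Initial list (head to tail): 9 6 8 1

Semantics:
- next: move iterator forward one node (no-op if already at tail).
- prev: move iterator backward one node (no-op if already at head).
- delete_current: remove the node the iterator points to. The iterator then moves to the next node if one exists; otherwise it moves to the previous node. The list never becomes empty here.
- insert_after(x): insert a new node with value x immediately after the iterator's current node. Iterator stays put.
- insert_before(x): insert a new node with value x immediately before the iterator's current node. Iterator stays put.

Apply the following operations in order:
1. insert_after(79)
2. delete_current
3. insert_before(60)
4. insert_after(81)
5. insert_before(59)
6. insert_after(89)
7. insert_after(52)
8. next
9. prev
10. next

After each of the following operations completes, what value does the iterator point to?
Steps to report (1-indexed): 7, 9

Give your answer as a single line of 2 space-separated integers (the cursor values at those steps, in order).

After 1 (insert_after(79)): list=[9, 79, 6, 8, 1] cursor@9
After 2 (delete_current): list=[79, 6, 8, 1] cursor@79
After 3 (insert_before(60)): list=[60, 79, 6, 8, 1] cursor@79
After 4 (insert_after(81)): list=[60, 79, 81, 6, 8, 1] cursor@79
After 5 (insert_before(59)): list=[60, 59, 79, 81, 6, 8, 1] cursor@79
After 6 (insert_after(89)): list=[60, 59, 79, 89, 81, 6, 8, 1] cursor@79
After 7 (insert_after(52)): list=[60, 59, 79, 52, 89, 81, 6, 8, 1] cursor@79
After 8 (next): list=[60, 59, 79, 52, 89, 81, 6, 8, 1] cursor@52
After 9 (prev): list=[60, 59, 79, 52, 89, 81, 6, 8, 1] cursor@79
After 10 (next): list=[60, 59, 79, 52, 89, 81, 6, 8, 1] cursor@52

Answer: 79 79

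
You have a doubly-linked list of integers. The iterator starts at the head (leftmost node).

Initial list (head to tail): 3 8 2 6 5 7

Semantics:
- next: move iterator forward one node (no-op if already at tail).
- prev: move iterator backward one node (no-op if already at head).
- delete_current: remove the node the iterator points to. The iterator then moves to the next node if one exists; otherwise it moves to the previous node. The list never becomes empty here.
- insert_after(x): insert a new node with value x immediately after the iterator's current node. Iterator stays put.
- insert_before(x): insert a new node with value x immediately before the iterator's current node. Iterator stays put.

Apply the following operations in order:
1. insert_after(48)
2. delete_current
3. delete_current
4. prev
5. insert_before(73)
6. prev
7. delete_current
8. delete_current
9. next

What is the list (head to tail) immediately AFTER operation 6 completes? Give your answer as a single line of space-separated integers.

Answer: 73 8 2 6 5 7

Derivation:
After 1 (insert_after(48)): list=[3, 48, 8, 2, 6, 5, 7] cursor@3
After 2 (delete_current): list=[48, 8, 2, 6, 5, 7] cursor@48
After 3 (delete_current): list=[8, 2, 6, 5, 7] cursor@8
After 4 (prev): list=[8, 2, 6, 5, 7] cursor@8
After 5 (insert_before(73)): list=[73, 8, 2, 6, 5, 7] cursor@8
After 6 (prev): list=[73, 8, 2, 6, 5, 7] cursor@73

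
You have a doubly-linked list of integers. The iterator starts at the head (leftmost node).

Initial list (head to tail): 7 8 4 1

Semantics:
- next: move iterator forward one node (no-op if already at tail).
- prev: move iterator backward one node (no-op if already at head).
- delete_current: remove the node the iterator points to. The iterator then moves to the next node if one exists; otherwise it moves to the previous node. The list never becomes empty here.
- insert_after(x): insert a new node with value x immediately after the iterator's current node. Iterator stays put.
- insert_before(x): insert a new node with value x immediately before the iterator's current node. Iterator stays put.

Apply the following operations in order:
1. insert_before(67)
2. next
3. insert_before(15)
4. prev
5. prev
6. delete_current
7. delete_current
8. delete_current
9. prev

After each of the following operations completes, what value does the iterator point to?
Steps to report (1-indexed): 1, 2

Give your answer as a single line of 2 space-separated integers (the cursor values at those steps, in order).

Answer: 7 8

Derivation:
After 1 (insert_before(67)): list=[67, 7, 8, 4, 1] cursor@7
After 2 (next): list=[67, 7, 8, 4, 1] cursor@8
After 3 (insert_before(15)): list=[67, 7, 15, 8, 4, 1] cursor@8
After 4 (prev): list=[67, 7, 15, 8, 4, 1] cursor@15
After 5 (prev): list=[67, 7, 15, 8, 4, 1] cursor@7
After 6 (delete_current): list=[67, 15, 8, 4, 1] cursor@15
After 7 (delete_current): list=[67, 8, 4, 1] cursor@8
After 8 (delete_current): list=[67, 4, 1] cursor@4
After 9 (prev): list=[67, 4, 1] cursor@67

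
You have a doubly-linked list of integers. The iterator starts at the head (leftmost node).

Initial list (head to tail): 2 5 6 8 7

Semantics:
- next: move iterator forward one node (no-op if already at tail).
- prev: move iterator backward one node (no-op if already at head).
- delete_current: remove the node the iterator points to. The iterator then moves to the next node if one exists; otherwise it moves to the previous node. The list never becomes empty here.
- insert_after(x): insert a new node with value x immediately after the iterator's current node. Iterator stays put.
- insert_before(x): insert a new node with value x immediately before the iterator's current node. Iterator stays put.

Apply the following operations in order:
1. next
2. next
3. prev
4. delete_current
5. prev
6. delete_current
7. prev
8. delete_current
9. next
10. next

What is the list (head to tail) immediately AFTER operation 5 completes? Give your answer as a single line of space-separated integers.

Answer: 2 6 8 7

Derivation:
After 1 (next): list=[2, 5, 6, 8, 7] cursor@5
After 2 (next): list=[2, 5, 6, 8, 7] cursor@6
After 3 (prev): list=[2, 5, 6, 8, 7] cursor@5
After 4 (delete_current): list=[2, 6, 8, 7] cursor@6
After 5 (prev): list=[2, 6, 8, 7] cursor@2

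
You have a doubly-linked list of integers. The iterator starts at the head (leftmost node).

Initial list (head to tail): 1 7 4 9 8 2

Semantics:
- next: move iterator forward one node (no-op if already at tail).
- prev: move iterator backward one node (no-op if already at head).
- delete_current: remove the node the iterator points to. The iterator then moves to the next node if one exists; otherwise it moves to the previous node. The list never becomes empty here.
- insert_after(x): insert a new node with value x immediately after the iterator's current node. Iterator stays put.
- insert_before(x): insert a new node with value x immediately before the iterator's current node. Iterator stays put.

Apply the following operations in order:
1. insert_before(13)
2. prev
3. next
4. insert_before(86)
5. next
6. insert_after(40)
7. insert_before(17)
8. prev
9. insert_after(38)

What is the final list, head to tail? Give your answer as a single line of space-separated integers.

Answer: 13 86 1 17 38 7 40 4 9 8 2

Derivation:
After 1 (insert_before(13)): list=[13, 1, 7, 4, 9, 8, 2] cursor@1
After 2 (prev): list=[13, 1, 7, 4, 9, 8, 2] cursor@13
After 3 (next): list=[13, 1, 7, 4, 9, 8, 2] cursor@1
After 4 (insert_before(86)): list=[13, 86, 1, 7, 4, 9, 8, 2] cursor@1
After 5 (next): list=[13, 86, 1, 7, 4, 9, 8, 2] cursor@7
After 6 (insert_after(40)): list=[13, 86, 1, 7, 40, 4, 9, 8, 2] cursor@7
After 7 (insert_before(17)): list=[13, 86, 1, 17, 7, 40, 4, 9, 8, 2] cursor@7
After 8 (prev): list=[13, 86, 1, 17, 7, 40, 4, 9, 8, 2] cursor@17
After 9 (insert_after(38)): list=[13, 86, 1, 17, 38, 7, 40, 4, 9, 8, 2] cursor@17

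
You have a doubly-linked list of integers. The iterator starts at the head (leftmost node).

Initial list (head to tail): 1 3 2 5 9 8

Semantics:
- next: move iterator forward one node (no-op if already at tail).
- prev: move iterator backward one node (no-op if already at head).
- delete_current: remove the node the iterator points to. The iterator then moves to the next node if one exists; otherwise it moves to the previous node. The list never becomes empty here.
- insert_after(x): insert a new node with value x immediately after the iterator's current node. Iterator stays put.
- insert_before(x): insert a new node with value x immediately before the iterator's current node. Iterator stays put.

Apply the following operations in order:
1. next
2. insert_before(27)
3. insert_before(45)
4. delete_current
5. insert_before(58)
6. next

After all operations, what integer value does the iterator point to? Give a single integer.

After 1 (next): list=[1, 3, 2, 5, 9, 8] cursor@3
After 2 (insert_before(27)): list=[1, 27, 3, 2, 5, 9, 8] cursor@3
After 3 (insert_before(45)): list=[1, 27, 45, 3, 2, 5, 9, 8] cursor@3
After 4 (delete_current): list=[1, 27, 45, 2, 5, 9, 8] cursor@2
After 5 (insert_before(58)): list=[1, 27, 45, 58, 2, 5, 9, 8] cursor@2
After 6 (next): list=[1, 27, 45, 58, 2, 5, 9, 8] cursor@5

Answer: 5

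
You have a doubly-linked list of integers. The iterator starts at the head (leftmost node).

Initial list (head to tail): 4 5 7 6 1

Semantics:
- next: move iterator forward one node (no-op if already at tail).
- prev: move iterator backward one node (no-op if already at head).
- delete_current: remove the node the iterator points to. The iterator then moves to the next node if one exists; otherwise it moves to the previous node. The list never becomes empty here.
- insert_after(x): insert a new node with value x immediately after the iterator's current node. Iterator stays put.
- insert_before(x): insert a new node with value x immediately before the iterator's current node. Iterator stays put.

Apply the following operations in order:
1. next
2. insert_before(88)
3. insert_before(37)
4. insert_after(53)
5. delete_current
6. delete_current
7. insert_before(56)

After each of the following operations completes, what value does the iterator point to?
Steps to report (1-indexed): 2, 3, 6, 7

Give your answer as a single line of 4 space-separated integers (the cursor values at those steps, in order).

Answer: 5 5 7 7

Derivation:
After 1 (next): list=[4, 5, 7, 6, 1] cursor@5
After 2 (insert_before(88)): list=[4, 88, 5, 7, 6, 1] cursor@5
After 3 (insert_before(37)): list=[4, 88, 37, 5, 7, 6, 1] cursor@5
After 4 (insert_after(53)): list=[4, 88, 37, 5, 53, 7, 6, 1] cursor@5
After 5 (delete_current): list=[4, 88, 37, 53, 7, 6, 1] cursor@53
After 6 (delete_current): list=[4, 88, 37, 7, 6, 1] cursor@7
After 7 (insert_before(56)): list=[4, 88, 37, 56, 7, 6, 1] cursor@7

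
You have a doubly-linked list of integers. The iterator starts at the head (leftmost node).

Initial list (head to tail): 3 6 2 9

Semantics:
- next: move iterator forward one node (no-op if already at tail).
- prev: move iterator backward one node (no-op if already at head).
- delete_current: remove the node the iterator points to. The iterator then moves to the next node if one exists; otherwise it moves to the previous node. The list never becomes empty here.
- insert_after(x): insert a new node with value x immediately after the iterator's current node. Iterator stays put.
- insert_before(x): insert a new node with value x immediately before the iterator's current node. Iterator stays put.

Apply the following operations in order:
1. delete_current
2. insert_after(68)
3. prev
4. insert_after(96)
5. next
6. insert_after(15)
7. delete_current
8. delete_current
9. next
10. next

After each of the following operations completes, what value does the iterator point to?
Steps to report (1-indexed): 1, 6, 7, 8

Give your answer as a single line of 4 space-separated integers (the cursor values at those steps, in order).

After 1 (delete_current): list=[6, 2, 9] cursor@6
After 2 (insert_after(68)): list=[6, 68, 2, 9] cursor@6
After 3 (prev): list=[6, 68, 2, 9] cursor@6
After 4 (insert_after(96)): list=[6, 96, 68, 2, 9] cursor@6
After 5 (next): list=[6, 96, 68, 2, 9] cursor@96
After 6 (insert_after(15)): list=[6, 96, 15, 68, 2, 9] cursor@96
After 7 (delete_current): list=[6, 15, 68, 2, 9] cursor@15
After 8 (delete_current): list=[6, 68, 2, 9] cursor@68
After 9 (next): list=[6, 68, 2, 9] cursor@2
After 10 (next): list=[6, 68, 2, 9] cursor@9

Answer: 6 96 15 68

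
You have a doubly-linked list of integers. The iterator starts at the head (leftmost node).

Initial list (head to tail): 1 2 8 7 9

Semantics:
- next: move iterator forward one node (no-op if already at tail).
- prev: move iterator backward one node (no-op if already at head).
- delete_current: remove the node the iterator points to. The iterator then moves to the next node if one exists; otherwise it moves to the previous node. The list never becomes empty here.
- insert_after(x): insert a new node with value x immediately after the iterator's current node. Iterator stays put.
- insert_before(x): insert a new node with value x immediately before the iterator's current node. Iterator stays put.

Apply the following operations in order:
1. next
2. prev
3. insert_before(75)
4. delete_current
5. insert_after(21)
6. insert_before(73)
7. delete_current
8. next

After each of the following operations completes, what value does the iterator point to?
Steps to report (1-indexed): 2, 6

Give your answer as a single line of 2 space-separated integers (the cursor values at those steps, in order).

After 1 (next): list=[1, 2, 8, 7, 9] cursor@2
After 2 (prev): list=[1, 2, 8, 7, 9] cursor@1
After 3 (insert_before(75)): list=[75, 1, 2, 8, 7, 9] cursor@1
After 4 (delete_current): list=[75, 2, 8, 7, 9] cursor@2
After 5 (insert_after(21)): list=[75, 2, 21, 8, 7, 9] cursor@2
After 6 (insert_before(73)): list=[75, 73, 2, 21, 8, 7, 9] cursor@2
After 7 (delete_current): list=[75, 73, 21, 8, 7, 9] cursor@21
After 8 (next): list=[75, 73, 21, 8, 7, 9] cursor@8

Answer: 1 2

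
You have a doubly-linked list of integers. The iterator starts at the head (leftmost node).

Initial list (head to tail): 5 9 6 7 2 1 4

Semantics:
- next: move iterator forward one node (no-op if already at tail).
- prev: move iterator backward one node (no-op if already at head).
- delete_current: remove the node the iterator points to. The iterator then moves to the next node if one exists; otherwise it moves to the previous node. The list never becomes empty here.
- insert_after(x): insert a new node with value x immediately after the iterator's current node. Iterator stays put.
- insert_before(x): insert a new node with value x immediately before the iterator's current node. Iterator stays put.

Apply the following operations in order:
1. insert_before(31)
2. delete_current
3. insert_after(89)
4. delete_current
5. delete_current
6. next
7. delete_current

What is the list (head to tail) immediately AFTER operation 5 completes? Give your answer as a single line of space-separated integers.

After 1 (insert_before(31)): list=[31, 5, 9, 6, 7, 2, 1, 4] cursor@5
After 2 (delete_current): list=[31, 9, 6, 7, 2, 1, 4] cursor@9
After 3 (insert_after(89)): list=[31, 9, 89, 6, 7, 2, 1, 4] cursor@9
After 4 (delete_current): list=[31, 89, 6, 7, 2, 1, 4] cursor@89
After 5 (delete_current): list=[31, 6, 7, 2, 1, 4] cursor@6

Answer: 31 6 7 2 1 4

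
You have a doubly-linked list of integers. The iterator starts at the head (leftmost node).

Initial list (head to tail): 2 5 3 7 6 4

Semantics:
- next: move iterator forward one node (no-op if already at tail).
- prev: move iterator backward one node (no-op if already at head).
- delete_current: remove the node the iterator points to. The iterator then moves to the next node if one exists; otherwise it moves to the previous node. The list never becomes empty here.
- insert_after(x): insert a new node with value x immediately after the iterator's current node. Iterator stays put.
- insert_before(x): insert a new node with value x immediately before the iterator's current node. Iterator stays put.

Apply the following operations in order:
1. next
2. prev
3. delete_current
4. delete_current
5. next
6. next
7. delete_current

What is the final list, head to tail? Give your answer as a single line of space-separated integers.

Answer: 3 7 4

Derivation:
After 1 (next): list=[2, 5, 3, 7, 6, 4] cursor@5
After 2 (prev): list=[2, 5, 3, 7, 6, 4] cursor@2
After 3 (delete_current): list=[5, 3, 7, 6, 4] cursor@5
After 4 (delete_current): list=[3, 7, 6, 4] cursor@3
After 5 (next): list=[3, 7, 6, 4] cursor@7
After 6 (next): list=[3, 7, 6, 4] cursor@6
After 7 (delete_current): list=[3, 7, 4] cursor@4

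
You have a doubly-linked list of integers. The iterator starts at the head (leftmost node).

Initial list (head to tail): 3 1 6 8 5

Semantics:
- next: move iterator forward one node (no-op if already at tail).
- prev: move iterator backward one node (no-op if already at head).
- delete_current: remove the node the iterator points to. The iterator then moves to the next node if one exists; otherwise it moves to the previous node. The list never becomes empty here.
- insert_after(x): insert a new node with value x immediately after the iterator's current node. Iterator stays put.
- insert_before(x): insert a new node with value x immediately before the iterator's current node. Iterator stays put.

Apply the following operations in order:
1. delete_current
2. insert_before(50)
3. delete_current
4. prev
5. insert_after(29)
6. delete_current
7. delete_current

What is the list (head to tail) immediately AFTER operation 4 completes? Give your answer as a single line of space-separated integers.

Answer: 50 6 8 5

Derivation:
After 1 (delete_current): list=[1, 6, 8, 5] cursor@1
After 2 (insert_before(50)): list=[50, 1, 6, 8, 5] cursor@1
After 3 (delete_current): list=[50, 6, 8, 5] cursor@6
After 4 (prev): list=[50, 6, 8, 5] cursor@50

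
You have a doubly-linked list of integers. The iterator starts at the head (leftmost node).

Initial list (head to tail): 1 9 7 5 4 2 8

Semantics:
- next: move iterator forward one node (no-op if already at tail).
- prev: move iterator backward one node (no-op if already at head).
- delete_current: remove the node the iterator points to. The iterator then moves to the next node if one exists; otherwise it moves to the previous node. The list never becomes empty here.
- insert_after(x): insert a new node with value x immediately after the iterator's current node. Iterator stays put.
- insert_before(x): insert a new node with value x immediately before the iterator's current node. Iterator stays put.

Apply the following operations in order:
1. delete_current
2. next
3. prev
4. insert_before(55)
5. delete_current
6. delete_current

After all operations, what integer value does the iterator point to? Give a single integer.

Answer: 5

Derivation:
After 1 (delete_current): list=[9, 7, 5, 4, 2, 8] cursor@9
After 2 (next): list=[9, 7, 5, 4, 2, 8] cursor@7
After 3 (prev): list=[9, 7, 5, 4, 2, 8] cursor@9
After 4 (insert_before(55)): list=[55, 9, 7, 5, 4, 2, 8] cursor@9
After 5 (delete_current): list=[55, 7, 5, 4, 2, 8] cursor@7
After 6 (delete_current): list=[55, 5, 4, 2, 8] cursor@5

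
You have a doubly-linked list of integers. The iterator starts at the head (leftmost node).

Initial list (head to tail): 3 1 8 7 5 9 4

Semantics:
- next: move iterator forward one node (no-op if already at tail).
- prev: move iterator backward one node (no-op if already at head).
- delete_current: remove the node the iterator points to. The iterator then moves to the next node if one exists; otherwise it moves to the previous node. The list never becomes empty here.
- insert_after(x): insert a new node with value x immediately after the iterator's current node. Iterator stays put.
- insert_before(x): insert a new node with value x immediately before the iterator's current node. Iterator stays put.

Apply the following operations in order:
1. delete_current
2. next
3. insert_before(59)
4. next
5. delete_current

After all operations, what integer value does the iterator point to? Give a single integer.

After 1 (delete_current): list=[1, 8, 7, 5, 9, 4] cursor@1
After 2 (next): list=[1, 8, 7, 5, 9, 4] cursor@8
After 3 (insert_before(59)): list=[1, 59, 8, 7, 5, 9, 4] cursor@8
After 4 (next): list=[1, 59, 8, 7, 5, 9, 4] cursor@7
After 5 (delete_current): list=[1, 59, 8, 5, 9, 4] cursor@5

Answer: 5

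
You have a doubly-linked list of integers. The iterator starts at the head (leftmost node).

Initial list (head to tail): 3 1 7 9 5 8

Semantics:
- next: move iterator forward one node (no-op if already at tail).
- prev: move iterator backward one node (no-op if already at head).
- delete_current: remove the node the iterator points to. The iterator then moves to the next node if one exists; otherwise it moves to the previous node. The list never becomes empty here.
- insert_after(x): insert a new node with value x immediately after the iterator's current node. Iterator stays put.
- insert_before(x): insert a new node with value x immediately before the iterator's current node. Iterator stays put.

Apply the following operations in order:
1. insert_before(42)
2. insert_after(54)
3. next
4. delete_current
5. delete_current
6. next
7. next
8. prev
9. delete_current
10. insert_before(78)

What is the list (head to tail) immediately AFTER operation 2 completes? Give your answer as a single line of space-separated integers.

Answer: 42 3 54 1 7 9 5 8

Derivation:
After 1 (insert_before(42)): list=[42, 3, 1, 7, 9, 5, 8] cursor@3
After 2 (insert_after(54)): list=[42, 3, 54, 1, 7, 9, 5, 8] cursor@3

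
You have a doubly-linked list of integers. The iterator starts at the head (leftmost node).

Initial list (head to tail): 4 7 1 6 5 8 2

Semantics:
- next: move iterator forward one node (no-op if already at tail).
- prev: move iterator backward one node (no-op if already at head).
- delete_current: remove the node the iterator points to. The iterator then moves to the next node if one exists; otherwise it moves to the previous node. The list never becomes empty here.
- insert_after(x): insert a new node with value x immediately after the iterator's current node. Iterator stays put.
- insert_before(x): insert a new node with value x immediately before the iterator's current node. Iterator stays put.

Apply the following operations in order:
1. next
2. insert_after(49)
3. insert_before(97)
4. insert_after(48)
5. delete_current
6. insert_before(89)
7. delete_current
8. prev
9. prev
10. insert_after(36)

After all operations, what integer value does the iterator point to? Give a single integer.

After 1 (next): list=[4, 7, 1, 6, 5, 8, 2] cursor@7
After 2 (insert_after(49)): list=[4, 7, 49, 1, 6, 5, 8, 2] cursor@7
After 3 (insert_before(97)): list=[4, 97, 7, 49, 1, 6, 5, 8, 2] cursor@7
After 4 (insert_after(48)): list=[4, 97, 7, 48, 49, 1, 6, 5, 8, 2] cursor@7
After 5 (delete_current): list=[4, 97, 48, 49, 1, 6, 5, 8, 2] cursor@48
After 6 (insert_before(89)): list=[4, 97, 89, 48, 49, 1, 6, 5, 8, 2] cursor@48
After 7 (delete_current): list=[4, 97, 89, 49, 1, 6, 5, 8, 2] cursor@49
After 8 (prev): list=[4, 97, 89, 49, 1, 6, 5, 8, 2] cursor@89
After 9 (prev): list=[4, 97, 89, 49, 1, 6, 5, 8, 2] cursor@97
After 10 (insert_after(36)): list=[4, 97, 36, 89, 49, 1, 6, 5, 8, 2] cursor@97

Answer: 97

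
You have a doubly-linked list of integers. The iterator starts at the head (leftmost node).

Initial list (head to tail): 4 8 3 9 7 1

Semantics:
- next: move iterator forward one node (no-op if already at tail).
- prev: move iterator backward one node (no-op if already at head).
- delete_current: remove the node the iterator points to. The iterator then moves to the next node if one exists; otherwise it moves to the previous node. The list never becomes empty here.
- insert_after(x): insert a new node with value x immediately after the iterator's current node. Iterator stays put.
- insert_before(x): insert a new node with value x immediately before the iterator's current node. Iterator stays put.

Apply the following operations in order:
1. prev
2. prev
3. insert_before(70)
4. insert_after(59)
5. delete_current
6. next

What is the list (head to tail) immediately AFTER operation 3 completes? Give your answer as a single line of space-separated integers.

Answer: 70 4 8 3 9 7 1

Derivation:
After 1 (prev): list=[4, 8, 3, 9, 7, 1] cursor@4
After 2 (prev): list=[4, 8, 3, 9, 7, 1] cursor@4
After 3 (insert_before(70)): list=[70, 4, 8, 3, 9, 7, 1] cursor@4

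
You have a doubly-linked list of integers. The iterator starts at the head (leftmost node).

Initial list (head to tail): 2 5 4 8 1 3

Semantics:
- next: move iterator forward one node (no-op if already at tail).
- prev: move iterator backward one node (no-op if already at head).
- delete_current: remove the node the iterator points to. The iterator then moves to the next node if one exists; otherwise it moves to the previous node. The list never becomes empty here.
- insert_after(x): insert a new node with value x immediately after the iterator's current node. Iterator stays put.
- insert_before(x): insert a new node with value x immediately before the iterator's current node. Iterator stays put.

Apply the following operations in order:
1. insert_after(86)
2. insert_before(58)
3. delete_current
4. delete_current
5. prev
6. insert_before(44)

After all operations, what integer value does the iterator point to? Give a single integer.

After 1 (insert_after(86)): list=[2, 86, 5, 4, 8, 1, 3] cursor@2
After 2 (insert_before(58)): list=[58, 2, 86, 5, 4, 8, 1, 3] cursor@2
After 3 (delete_current): list=[58, 86, 5, 4, 8, 1, 3] cursor@86
After 4 (delete_current): list=[58, 5, 4, 8, 1, 3] cursor@5
After 5 (prev): list=[58, 5, 4, 8, 1, 3] cursor@58
After 6 (insert_before(44)): list=[44, 58, 5, 4, 8, 1, 3] cursor@58

Answer: 58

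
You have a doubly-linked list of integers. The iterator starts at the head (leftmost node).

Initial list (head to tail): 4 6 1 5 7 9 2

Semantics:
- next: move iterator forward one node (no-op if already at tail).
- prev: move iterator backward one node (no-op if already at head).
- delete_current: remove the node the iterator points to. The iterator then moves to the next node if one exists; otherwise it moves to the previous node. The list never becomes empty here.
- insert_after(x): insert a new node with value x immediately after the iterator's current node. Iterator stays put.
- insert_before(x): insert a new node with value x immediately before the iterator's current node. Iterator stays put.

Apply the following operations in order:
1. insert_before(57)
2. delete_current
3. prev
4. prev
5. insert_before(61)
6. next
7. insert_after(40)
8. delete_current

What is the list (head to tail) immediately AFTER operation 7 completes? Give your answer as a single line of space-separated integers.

After 1 (insert_before(57)): list=[57, 4, 6, 1, 5, 7, 9, 2] cursor@4
After 2 (delete_current): list=[57, 6, 1, 5, 7, 9, 2] cursor@6
After 3 (prev): list=[57, 6, 1, 5, 7, 9, 2] cursor@57
After 4 (prev): list=[57, 6, 1, 5, 7, 9, 2] cursor@57
After 5 (insert_before(61)): list=[61, 57, 6, 1, 5, 7, 9, 2] cursor@57
After 6 (next): list=[61, 57, 6, 1, 5, 7, 9, 2] cursor@6
After 7 (insert_after(40)): list=[61, 57, 6, 40, 1, 5, 7, 9, 2] cursor@6

Answer: 61 57 6 40 1 5 7 9 2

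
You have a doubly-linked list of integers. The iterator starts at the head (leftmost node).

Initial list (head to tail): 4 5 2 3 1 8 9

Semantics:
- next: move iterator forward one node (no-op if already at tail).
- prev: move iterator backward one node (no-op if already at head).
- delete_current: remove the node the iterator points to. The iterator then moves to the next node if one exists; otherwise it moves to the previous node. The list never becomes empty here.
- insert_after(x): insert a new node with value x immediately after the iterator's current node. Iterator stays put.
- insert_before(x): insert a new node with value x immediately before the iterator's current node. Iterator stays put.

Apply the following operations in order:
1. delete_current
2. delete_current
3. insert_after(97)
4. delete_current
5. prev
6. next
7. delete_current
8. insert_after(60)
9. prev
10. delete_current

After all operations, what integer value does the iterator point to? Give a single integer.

After 1 (delete_current): list=[5, 2, 3, 1, 8, 9] cursor@5
After 2 (delete_current): list=[2, 3, 1, 8, 9] cursor@2
After 3 (insert_after(97)): list=[2, 97, 3, 1, 8, 9] cursor@2
After 4 (delete_current): list=[97, 3, 1, 8, 9] cursor@97
After 5 (prev): list=[97, 3, 1, 8, 9] cursor@97
After 6 (next): list=[97, 3, 1, 8, 9] cursor@3
After 7 (delete_current): list=[97, 1, 8, 9] cursor@1
After 8 (insert_after(60)): list=[97, 1, 60, 8, 9] cursor@1
After 9 (prev): list=[97, 1, 60, 8, 9] cursor@97
After 10 (delete_current): list=[1, 60, 8, 9] cursor@1

Answer: 1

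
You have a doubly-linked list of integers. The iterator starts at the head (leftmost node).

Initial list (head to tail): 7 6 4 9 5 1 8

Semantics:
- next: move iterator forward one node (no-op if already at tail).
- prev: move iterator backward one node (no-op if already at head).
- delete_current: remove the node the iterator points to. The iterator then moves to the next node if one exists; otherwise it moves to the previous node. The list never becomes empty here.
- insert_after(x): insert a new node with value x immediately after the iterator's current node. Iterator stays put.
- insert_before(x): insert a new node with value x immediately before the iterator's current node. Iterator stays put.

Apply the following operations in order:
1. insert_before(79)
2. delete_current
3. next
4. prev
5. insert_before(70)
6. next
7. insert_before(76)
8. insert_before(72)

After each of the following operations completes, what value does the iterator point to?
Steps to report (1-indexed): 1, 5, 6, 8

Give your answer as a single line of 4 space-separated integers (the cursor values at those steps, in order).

After 1 (insert_before(79)): list=[79, 7, 6, 4, 9, 5, 1, 8] cursor@7
After 2 (delete_current): list=[79, 6, 4, 9, 5, 1, 8] cursor@6
After 3 (next): list=[79, 6, 4, 9, 5, 1, 8] cursor@4
After 4 (prev): list=[79, 6, 4, 9, 5, 1, 8] cursor@6
After 5 (insert_before(70)): list=[79, 70, 6, 4, 9, 5, 1, 8] cursor@6
After 6 (next): list=[79, 70, 6, 4, 9, 5, 1, 8] cursor@4
After 7 (insert_before(76)): list=[79, 70, 6, 76, 4, 9, 5, 1, 8] cursor@4
After 8 (insert_before(72)): list=[79, 70, 6, 76, 72, 4, 9, 5, 1, 8] cursor@4

Answer: 7 6 4 4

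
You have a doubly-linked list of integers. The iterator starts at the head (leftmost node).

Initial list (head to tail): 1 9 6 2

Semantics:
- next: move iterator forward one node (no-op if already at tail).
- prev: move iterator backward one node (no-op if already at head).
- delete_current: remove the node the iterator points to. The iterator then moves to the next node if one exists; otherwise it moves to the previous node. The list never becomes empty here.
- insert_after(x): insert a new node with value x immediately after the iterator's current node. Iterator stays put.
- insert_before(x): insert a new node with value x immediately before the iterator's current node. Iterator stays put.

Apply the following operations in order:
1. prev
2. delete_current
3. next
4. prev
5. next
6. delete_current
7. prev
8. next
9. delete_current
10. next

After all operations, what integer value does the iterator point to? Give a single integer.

Answer: 9

Derivation:
After 1 (prev): list=[1, 9, 6, 2] cursor@1
After 2 (delete_current): list=[9, 6, 2] cursor@9
After 3 (next): list=[9, 6, 2] cursor@6
After 4 (prev): list=[9, 6, 2] cursor@9
After 5 (next): list=[9, 6, 2] cursor@6
After 6 (delete_current): list=[9, 2] cursor@2
After 7 (prev): list=[9, 2] cursor@9
After 8 (next): list=[9, 2] cursor@2
After 9 (delete_current): list=[9] cursor@9
After 10 (next): list=[9] cursor@9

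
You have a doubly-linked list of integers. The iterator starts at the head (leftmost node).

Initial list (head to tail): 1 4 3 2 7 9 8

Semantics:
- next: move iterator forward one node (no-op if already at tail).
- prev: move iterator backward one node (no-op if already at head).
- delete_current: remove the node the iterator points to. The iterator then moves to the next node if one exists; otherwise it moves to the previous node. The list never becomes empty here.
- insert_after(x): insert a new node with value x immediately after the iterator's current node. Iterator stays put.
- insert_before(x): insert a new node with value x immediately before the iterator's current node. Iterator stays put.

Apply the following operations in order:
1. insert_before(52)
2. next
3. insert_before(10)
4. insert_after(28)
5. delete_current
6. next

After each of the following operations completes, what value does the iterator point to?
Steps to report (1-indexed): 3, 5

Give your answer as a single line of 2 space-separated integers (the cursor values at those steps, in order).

Answer: 4 28

Derivation:
After 1 (insert_before(52)): list=[52, 1, 4, 3, 2, 7, 9, 8] cursor@1
After 2 (next): list=[52, 1, 4, 3, 2, 7, 9, 8] cursor@4
After 3 (insert_before(10)): list=[52, 1, 10, 4, 3, 2, 7, 9, 8] cursor@4
After 4 (insert_after(28)): list=[52, 1, 10, 4, 28, 3, 2, 7, 9, 8] cursor@4
After 5 (delete_current): list=[52, 1, 10, 28, 3, 2, 7, 9, 8] cursor@28
After 6 (next): list=[52, 1, 10, 28, 3, 2, 7, 9, 8] cursor@3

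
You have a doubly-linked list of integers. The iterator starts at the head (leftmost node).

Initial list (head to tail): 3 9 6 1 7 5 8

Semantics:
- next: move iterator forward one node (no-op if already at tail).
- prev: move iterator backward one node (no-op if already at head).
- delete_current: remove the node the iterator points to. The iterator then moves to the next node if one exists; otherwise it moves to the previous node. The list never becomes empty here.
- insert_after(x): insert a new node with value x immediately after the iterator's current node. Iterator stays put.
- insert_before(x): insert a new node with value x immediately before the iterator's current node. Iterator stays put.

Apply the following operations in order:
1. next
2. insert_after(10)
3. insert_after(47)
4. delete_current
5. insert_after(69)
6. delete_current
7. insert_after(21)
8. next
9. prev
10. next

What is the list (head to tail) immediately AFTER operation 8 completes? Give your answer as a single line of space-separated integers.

Answer: 3 69 21 10 6 1 7 5 8

Derivation:
After 1 (next): list=[3, 9, 6, 1, 7, 5, 8] cursor@9
After 2 (insert_after(10)): list=[3, 9, 10, 6, 1, 7, 5, 8] cursor@9
After 3 (insert_after(47)): list=[3, 9, 47, 10, 6, 1, 7, 5, 8] cursor@9
After 4 (delete_current): list=[3, 47, 10, 6, 1, 7, 5, 8] cursor@47
After 5 (insert_after(69)): list=[3, 47, 69, 10, 6, 1, 7, 5, 8] cursor@47
After 6 (delete_current): list=[3, 69, 10, 6, 1, 7, 5, 8] cursor@69
After 7 (insert_after(21)): list=[3, 69, 21, 10, 6, 1, 7, 5, 8] cursor@69
After 8 (next): list=[3, 69, 21, 10, 6, 1, 7, 5, 8] cursor@21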